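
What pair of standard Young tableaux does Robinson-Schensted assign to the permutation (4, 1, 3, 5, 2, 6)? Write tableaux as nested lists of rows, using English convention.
Insert each entry of the permutation into P by Schensted row insertion, recording in Q the position of each new cell.

After inserting 4: P = [[4]].
After inserting 1: P = [[1], [4]].
After inserting 3: P = [[1, 3], [4]].
After inserting 5: P = [[1, 3, 5], [4]].
After inserting 2: P = [[1, 2, 5], [3], [4]].
After inserting 6: P = [[1, 2, 5, 6], [3], [4]].

So P = [[1, 2, 5, 6], [3], [4]], Q = [[1, 3, 4, 6], [2], [5]].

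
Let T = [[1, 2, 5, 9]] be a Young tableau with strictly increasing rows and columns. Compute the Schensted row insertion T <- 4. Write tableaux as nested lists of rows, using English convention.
[[1, 2, 4, 9], [5]]

In row 1, 4 replaces 5 (the leftmost entry greater than 4); 5 is bumped to row 2. 5 starts a new row 2. The new tableau is [[1, 2, 4, 9], [5]].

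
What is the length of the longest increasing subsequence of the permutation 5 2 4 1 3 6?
3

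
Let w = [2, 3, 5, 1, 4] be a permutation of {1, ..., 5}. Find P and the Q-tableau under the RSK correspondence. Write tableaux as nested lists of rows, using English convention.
P = [[1, 3, 4], [2, 5]], Q = [[1, 2, 3], [4, 5]]

Insert each entry of the permutation into P by Schensted row insertion, recording in Q the position of each new cell.

Insert 2: appended to row 1. P = [[2]].
Insert 3: appended to row 1. P = [[2, 3]].
Insert 5: appended to row 1. P = [[2, 3, 5]].
Insert 1: 1 bumps 2 from row 1; 2 starts row 2. P = [[1, 3, 5], [2]].
Insert 4: 4 bumps 5 from row 1; 5 appends to row 2. P = [[1, 3, 4], [2, 5]].

So P = [[1, 3, 4], [2, 5]], Q = [[1, 2, 3], [4, 5]].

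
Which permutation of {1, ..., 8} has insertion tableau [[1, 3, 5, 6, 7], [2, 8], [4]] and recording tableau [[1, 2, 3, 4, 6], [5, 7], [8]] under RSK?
2 4 5 6 3 8 7 1

Reverse the RSK construction: for i from n down to 1, find the cell of Q containing i, remove the entry at that cell from P, and reverse-bump it up through P; the value ejected from row 1 is w(i).

Step i=8: Q has 8 at row 3, column 1; remove 4 from row 3 of P and reverse-bump: 4 enters row 2 and ejects 2; 2 enters row 1 and ejects 1. So w(8) = 1. P is now [[2, 3, 5, 6, 7], [4, 8]].
Step i=7: Q has 7 at row 2, column 2; remove 8 from row 2 of P and reverse-bump: 8 enters row 1 and ejects 7. So w(7) = 7. P is now [[2, 3, 5, 6, 8], [4]].
Step i=6: Q has 6 at row 1, column 5; remove that cell from P, ejecting 8. So w(6) = 8. P is now [[2, 3, 5, 6], [4]].
Step i=5: Q has 5 at row 2, column 1; remove 4 from row 2 of P and reverse-bump: 4 enters row 1 and ejects 3. So w(5) = 3. P is now [[2, 4, 5, 6]].
Step i=4: Q has 4 at row 1, column 4; remove that cell from P, ejecting 6. So w(4) = 6. P is now [[2, 4, 5]].
Step i=3: Q has 3 at row 1, column 3; remove that cell from P, ejecting 5. So w(3) = 5. P is now [[2, 4]].
Step i=2: Q has 2 at row 1, column 2; remove that cell from P, ejecting 4. So w(2) = 4. P is now [[2]].
Step i=1: Q has 1 at row 1, column 1; remove that cell from P, ejecting 2. So w(1) = 2. P is now [].

So w = 2 4 5 6 3 8 7 1.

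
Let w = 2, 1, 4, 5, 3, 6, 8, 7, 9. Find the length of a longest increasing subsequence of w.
6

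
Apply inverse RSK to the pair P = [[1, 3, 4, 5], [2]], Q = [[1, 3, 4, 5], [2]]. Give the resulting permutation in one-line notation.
Reverse the RSK construction: for i from n down to 1, find the cell of Q containing i, remove the entry at that cell from P, and reverse-bump it up through P; the value ejected from row 1 is w(i).

Step i=5: Q has 5 at row 1, column 4; remove that cell from P, ejecting 5. So w(5) = 5. P is now [[1, 3, 4], [2]].
Step i=4: Q has 4 at row 1, column 3; remove that cell from P, ejecting 4. So w(4) = 4. P is now [[1, 3], [2]].
Step i=3: Q has 3 at row 1, column 2; remove that cell from P, ejecting 3. So w(3) = 3. P is now [[1], [2]].
Step i=2: Q has 2 at row 2, column 1; remove 2 from row 2 of P and reverse-bump: 2 enters row 1 and ejects 1. So w(2) = 1. P is now [[2]].
Step i=1: Q has 1 at row 1, column 1; remove that cell from P, ejecting 2. So w(1) = 2. P is now [].

So w = 2 1 3 4 5.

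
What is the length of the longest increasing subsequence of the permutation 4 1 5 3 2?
2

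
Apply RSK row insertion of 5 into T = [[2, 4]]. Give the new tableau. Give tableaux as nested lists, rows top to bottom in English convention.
5 is larger than every entry of row 1, so it is appended to row 1. The new tableau is [[2, 4, 5]].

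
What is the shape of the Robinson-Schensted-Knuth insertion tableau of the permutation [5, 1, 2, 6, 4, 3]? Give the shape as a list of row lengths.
[3, 2, 1]

Row-insert each entry into an empty tableau.

After inserting 5: P = [[5]].
After inserting 1: P = [[1], [5]].
After inserting 2: P = [[1, 2], [5]].
After inserting 6: P = [[1, 2, 6], [5]].
After inserting 4: P = [[1, 2, 4], [5, 6]].
After inserting 3: P = [[1, 2, 3], [4, 6], [5]].

The final insertion tableau P = [[1, 2, 3], [4, 6], [5]] has shape [3, 2, 1].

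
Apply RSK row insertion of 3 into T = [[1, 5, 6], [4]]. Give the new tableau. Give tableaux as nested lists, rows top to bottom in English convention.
In row 1, 3 replaces 5 (the leftmost entry greater than 3); 5 is bumped to row 2. 5 is appended to row 2. The new tableau is [[1, 3, 6], [4, 5]].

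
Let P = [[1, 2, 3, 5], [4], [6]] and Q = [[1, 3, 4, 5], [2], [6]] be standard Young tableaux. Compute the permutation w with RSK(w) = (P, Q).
Reverse RSK: for i = n, n-1, ..., 1, locate i in Q, remove the corresponding corner cell from P, and reverse-bump its entry up through P; the value ejected from row 1 is w(i).

So w = 6 1 2 4 5 3.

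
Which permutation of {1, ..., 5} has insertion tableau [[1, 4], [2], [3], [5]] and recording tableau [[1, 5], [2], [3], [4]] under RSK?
Reverse the RSK construction: for i from n down to 1, find the cell of Q containing i, remove the entry at that cell from P, and reverse-bump it up through P; the value ejected from row 1 is w(i).

Step i=5: Q has 5 at row 1, column 2; remove that cell from P, ejecting 4. So w(5) = 4. P is now [[1], [2], [3], [5]].
Step i=4: Q has 4 at row 4, column 1; remove 5 from row 4 of P and reverse-bump: 5 enters row 3 and ejects 3; 3 enters row 2 and ejects 2; 2 enters row 1 and ejects 1. So w(4) = 1. P is now [[2], [3], [5]].
Step i=3: Q has 3 at row 3, column 1; remove 5 from row 3 of P and reverse-bump: 5 enters row 2 and ejects 3; 3 enters row 1 and ejects 2. So w(3) = 2. P is now [[3], [5]].
Step i=2: Q has 2 at row 2, column 1; remove 5 from row 2 of P and reverse-bump: 5 enters row 1 and ejects 3. So w(2) = 3. P is now [[5]].
Step i=1: Q has 1 at row 1, column 1; remove that cell from P, ejecting 5. So w(1) = 5. P is now [].

So w = 5 3 2 1 4.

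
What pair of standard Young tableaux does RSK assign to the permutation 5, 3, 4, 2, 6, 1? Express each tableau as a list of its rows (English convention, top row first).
P = [[1, 4, 6], [2], [3], [5]], Q = [[1, 3, 5], [2], [4], [6]]

Insert each entry of the permutation into P by Schensted row insertion, recording in Q the position of each new cell.

Insert 5: appended to row 1. P = [[5]], Q = [[1]].
Insert 3: 3 bumps 5 from row 1; 5 starts row 2. P = [[3], [5]], Q = [[1], [2]].
Insert 4: appended to row 1. P = [[3, 4], [5]], Q = [[1, 3], [2]].
Insert 2: 2 bumps 3 from row 1; 3 bumps 5 from row 2; 5 starts row 3. P = [[2, 4], [3], [5]], Q = [[1, 3], [2], [4]].
Insert 6: appended to row 1. P = [[2, 4, 6], [3], [5]], Q = [[1, 3, 5], [2], [4]].
Insert 1: 1 bumps 2 from row 1; 2 bumps 3 from row 2; 3 bumps 5 from row 3; 5 starts row 4. P = [[1, 4, 6], [2], [3], [5]], Q = [[1, 3, 5], [2], [4], [6]].

So P = [[1, 4, 6], [2], [3], [5]], Q = [[1, 3, 5], [2], [4], [6]].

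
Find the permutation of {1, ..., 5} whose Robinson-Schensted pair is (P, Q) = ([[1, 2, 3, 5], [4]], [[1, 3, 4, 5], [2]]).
Reverse the RSK construction: for i from n down to 1, find the cell of Q containing i, remove the entry at that cell from P, and reverse-bump it up through P; the value ejected from row 1 is w(i).

Step i=5: Q has 5 at row 1, column 4; remove that cell from P, ejecting 5. So w(5) = 5. P is now [[1, 2, 3], [4]].
Step i=4: Q has 4 at row 1, column 3; remove that cell from P, ejecting 3. So w(4) = 3. P is now [[1, 2], [4]].
Step i=3: Q has 3 at row 1, column 2; remove that cell from P, ejecting 2. So w(3) = 2. P is now [[1], [4]].
Step i=2: Q has 2 at row 2, column 1; remove 4 from row 2 of P and reverse-bump: 4 enters row 1 and ejects 1. So w(2) = 1. P is now [[4]].
Step i=1: Q has 1 at row 1, column 1; remove that cell from P, ejecting 4. So w(1) = 4. P is now [].

So w = 4 1 2 3 5.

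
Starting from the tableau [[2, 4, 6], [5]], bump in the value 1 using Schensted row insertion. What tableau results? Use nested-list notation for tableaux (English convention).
[[1, 4, 6], [2], [5]]

In row 1, 1 replaces 2 (the leftmost entry greater than 1); 2 is bumped to row 2. In row 2, 2 replaces 5 (the leftmost entry greater than 2); 5 is bumped to row 3. 5 starts a new row 3. The new tableau is [[1, 4, 6], [2], [5]].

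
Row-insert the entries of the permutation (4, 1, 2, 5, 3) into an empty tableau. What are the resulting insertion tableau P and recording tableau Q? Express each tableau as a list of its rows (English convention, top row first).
P = [[1, 2, 3], [4, 5]], Q = [[1, 3, 4], [2, 5]]

Insert each entry of the permutation into P by Schensted row insertion, recording in Q the position of each new cell.

After inserting 4: P = [[4]].
After inserting 1: P = [[1], [4]].
After inserting 2: P = [[1, 2], [4]].
After inserting 5: P = [[1, 2, 5], [4]].
After inserting 3: P = [[1, 2, 3], [4, 5]].

So P = [[1, 2, 3], [4, 5]], Q = [[1, 3, 4], [2, 5]].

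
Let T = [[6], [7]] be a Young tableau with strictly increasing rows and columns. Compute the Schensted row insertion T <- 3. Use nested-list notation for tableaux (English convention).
In row 1, 3 replaces 6 (the leftmost entry greater than 3); 6 is bumped to row 2. In row 2, 6 replaces 7 (the leftmost entry greater than 6); 7 is bumped to row 3. 7 starts a new row 3. The new tableau is [[3], [6], [7]].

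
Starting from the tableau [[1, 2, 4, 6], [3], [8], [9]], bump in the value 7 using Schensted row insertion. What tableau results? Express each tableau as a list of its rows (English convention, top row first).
7 is larger than every entry of row 1, so it is appended to row 1. The new tableau is [[1, 2, 4, 6, 7], [3], [8], [9]].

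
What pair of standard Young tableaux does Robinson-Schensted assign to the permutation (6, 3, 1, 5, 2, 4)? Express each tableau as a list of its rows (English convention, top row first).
Insert each entry of the permutation into P by Schensted row insertion, recording in Q the position of each new cell.

After inserting 6: P = [[6]].
After inserting 3: P = [[3], [6]].
After inserting 1: P = [[1], [3], [6]].
After inserting 5: P = [[1, 5], [3], [6]].
After inserting 2: P = [[1, 2], [3, 5], [6]].
After inserting 4: P = [[1, 2, 4], [3, 5], [6]].

So P = [[1, 2, 4], [3, 5], [6]], Q = [[1, 4, 6], [2, 5], [3]].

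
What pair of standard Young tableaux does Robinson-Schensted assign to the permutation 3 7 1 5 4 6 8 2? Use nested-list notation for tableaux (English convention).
P = [[1, 2, 6, 8], [3, 4], [5], [7]], Q = [[1, 2, 6, 7], [3, 4], [5], [8]]

Insert each entry of the permutation into P by Schensted row insertion, recording in Q the position of each new cell.

Insert 3: appended to row 1. P = [[3]].
Insert 7: appended to row 1. P = [[3, 7]].
Insert 1: 1 bumps 3 from row 1; 3 starts row 2. P = [[1, 7], [3]].
Insert 5: 5 bumps 7 from row 1; 7 appends to row 2. P = [[1, 5], [3, 7]].
Insert 4: 4 bumps 5 from row 1; 5 bumps 7 from row 2; 7 starts row 3. P = [[1, 4], [3, 5], [7]].
Insert 6: appended to row 1. P = [[1, 4, 6], [3, 5], [7]].
Insert 8: appended to row 1. P = [[1, 4, 6, 8], [3, 5], [7]].
Insert 2: 2 bumps 4 from row 1; 4 bumps 5 from row 2; 5 bumps 7 from row 3; 7 starts row 4. P = [[1, 2, 6, 8], [3, 4], [5], [7]].

So P = [[1, 2, 6, 8], [3, 4], [5], [7]], Q = [[1, 2, 6, 7], [3, 4], [5], [8]].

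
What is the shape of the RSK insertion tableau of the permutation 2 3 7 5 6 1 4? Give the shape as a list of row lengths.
Row-insert each entry into an empty tableau.

After inserting 2: P = [[2]].
After inserting 3: P = [[2, 3]].
After inserting 7: P = [[2, 3, 7]].
After inserting 5: P = [[2, 3, 5], [7]].
After inserting 6: P = [[2, 3, 5, 6], [7]].
After inserting 1: P = [[1, 3, 5, 6], [2], [7]].
After inserting 4: P = [[1, 3, 4, 6], [2, 5], [7]].

The final insertion tableau P = [[1, 3, 4, 6], [2, 5], [7]] has shape [4, 2, 1].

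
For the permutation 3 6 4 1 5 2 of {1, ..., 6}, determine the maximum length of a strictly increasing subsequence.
3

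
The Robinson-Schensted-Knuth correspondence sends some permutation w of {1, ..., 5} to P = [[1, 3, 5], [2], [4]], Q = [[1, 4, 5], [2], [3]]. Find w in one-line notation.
Reverse the RSK construction: for i from n down to 1, find the cell of Q containing i, remove the entry at that cell from P, and reverse-bump it up through P; the value ejected from row 1 is w(i).

Step i=5: Q has 5 at row 1, column 3; remove that cell from P, ejecting 5. So w(5) = 5. P is now [[1, 3], [2], [4]].
Step i=4: Q has 4 at row 1, column 2; remove that cell from P, ejecting 3. So w(4) = 3. P is now [[1], [2], [4]].
Step i=3: Q has 3 at row 3, column 1; remove 4 from row 3 of P and reverse-bump: 4 enters row 2 and ejects 2; 2 enters row 1 and ejects 1. So w(3) = 1. P is now [[2], [4]].
Step i=2: Q has 2 at row 2, column 1; remove 4 from row 2 of P and reverse-bump: 4 enters row 1 and ejects 2. So w(2) = 2. P is now [[4]].
Step i=1: Q has 1 at row 1, column 1; remove that cell from P, ejecting 4. So w(1) = 4. P is now [].

So w = 4 2 1 3 5.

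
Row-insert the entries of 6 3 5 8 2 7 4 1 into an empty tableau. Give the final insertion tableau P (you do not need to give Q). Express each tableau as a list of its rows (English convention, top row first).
After inserting 6: P = [[6]].
After inserting 3: P = [[3], [6]].
After inserting 5: P = [[3, 5], [6]].
After inserting 8: P = [[3, 5, 8], [6]].
After inserting 2: P = [[2, 5, 8], [3], [6]].
After inserting 7: P = [[2, 5, 7], [3, 8], [6]].
After inserting 4: P = [[2, 4, 7], [3, 5], [6, 8]].
After inserting 1: P = [[1, 4, 7], [2, 5], [3, 8], [6]].

So P = [[1, 4, 7], [2, 5], [3, 8], [6]].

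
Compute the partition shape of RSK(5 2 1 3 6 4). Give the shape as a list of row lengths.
Row-insert each entry into an empty tableau.

After inserting 5: P = [[5]].
After inserting 2: P = [[2], [5]].
After inserting 1: P = [[1], [2], [5]].
After inserting 3: P = [[1, 3], [2], [5]].
After inserting 6: P = [[1, 3, 6], [2], [5]].
After inserting 4: P = [[1, 3, 4], [2, 6], [5]].

The final insertion tableau P = [[1, 3, 4], [2, 6], [5]] has shape [3, 2, 1].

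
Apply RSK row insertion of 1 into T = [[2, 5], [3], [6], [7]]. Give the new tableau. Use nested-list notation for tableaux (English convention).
In row 1, 1 replaces 2 (the leftmost entry greater than 1); 2 is bumped to row 2. In row 2, 2 replaces 3 (the leftmost entry greater than 2); 3 is bumped to row 3. In row 3, 3 replaces 6 (the leftmost entry greater than 3); 6 is bumped to row 4. In row 4, 6 replaces 7 (the leftmost entry greater than 6); 7 is bumped to row 5. 7 starts a new row 5. The new tableau is [[1, 5], [2], [3], [6], [7]].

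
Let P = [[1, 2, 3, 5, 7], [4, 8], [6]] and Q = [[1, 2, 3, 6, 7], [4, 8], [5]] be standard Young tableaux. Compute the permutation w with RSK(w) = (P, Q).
Reverse the RSK construction: for i from n down to 1, find the cell of Q containing i, remove the entry at that cell from P, and reverse-bump it up through P; the value ejected from row 1 is w(i).

Step i=8: Q has 8 at row 2, column 2; remove 8 from row 2 of P and reverse-bump: 8 enters row 1 and ejects 7. So w(8) = 7. P is now [[1, 2, 3, 5, 8], [4], [6]].
Step i=7: Q has 7 at row 1, column 5; remove that cell from P, ejecting 8. So w(7) = 8. P is now [[1, 2, 3, 5], [4], [6]].
Step i=6: Q has 6 at row 1, column 4; remove that cell from P, ejecting 5. So w(6) = 5. P is now [[1, 2, 3], [4], [6]].
Step i=5: Q has 5 at row 3, column 1; remove 6 from row 3 of P and reverse-bump: 6 enters row 2 and ejects 4; 4 enters row 1 and ejects 3. So w(5) = 3. P is now [[1, 2, 4], [6]].
Step i=4: Q has 4 at row 2, column 1; remove 6 from row 2 of P and reverse-bump: 6 enters row 1 and ejects 4. So w(4) = 4. P is now [[1, 2, 6]].
Step i=3: Q has 3 at row 1, column 3; remove that cell from P, ejecting 6. So w(3) = 6. P is now [[1, 2]].
Step i=2: Q has 2 at row 1, column 2; remove that cell from P, ejecting 2. So w(2) = 2. P is now [[1]].
Step i=1: Q has 1 at row 1, column 1; remove that cell from P, ejecting 1. So w(1) = 1. P is now [].

So w = 1 2 6 4 3 5 8 7.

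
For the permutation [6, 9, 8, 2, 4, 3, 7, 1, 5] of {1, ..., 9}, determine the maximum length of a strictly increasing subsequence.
3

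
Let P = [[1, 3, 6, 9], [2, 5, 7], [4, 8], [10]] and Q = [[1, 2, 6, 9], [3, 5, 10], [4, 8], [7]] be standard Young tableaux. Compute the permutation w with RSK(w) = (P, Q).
Reverse the RSK construction: for i from n down to 1, find the cell of Q containing i, remove the entry at that cell from P, and reverse-bump it up through P; the value ejected from row 1 is w(i).

Step i=10: Q has 10 at row 2, column 3; remove 7 from row 2 of P and reverse-bump: 7 enters row 1 and ejects 6. So w(10) = 6. P is now [[1, 3, 7, 9], [2, 5], [4, 8], [10]].
Step i=9: Q has 9 at row 1, column 4; remove that cell from P, ejecting 9. So w(9) = 9. P is now [[1, 3, 7], [2, 5], [4, 8], [10]].
Step i=8: Q has 8 at row 3, column 2; remove 8 from row 3 of P and reverse-bump: 8 enters row 2 and ejects 5; 5 enters row 1 and ejects 3. So w(8) = 3. P is now [[1, 5, 7], [2, 8], [4], [10]].
Step i=7: Q has 7 at row 4, column 1; remove 10 from row 4 of P and reverse-bump: 10 enters row 3 and ejects 4; 4 enters row 2 and ejects 2; 2 enters row 1 and ejects 1. So w(7) = 1. P is now [[2, 5, 7], [4, 8], [10]].
Step i=6: Q has 6 at row 1, column 3; remove that cell from P, ejecting 7. So w(6) = 7. P is now [[2, 5], [4, 8], [10]].
Step i=5: Q has 5 at row 2, column 2; remove 8 from row 2 of P and reverse-bump: 8 enters row 1 and ejects 5. So w(5) = 5. P is now [[2, 8], [4], [10]].
Step i=4: Q has 4 at row 3, column 1; remove 10 from row 3 of P and reverse-bump: 10 enters row 2 and ejects 4; 4 enters row 1 and ejects 2. So w(4) = 2. P is now [[4, 8], [10]].
Step i=3: Q has 3 at row 2, column 1; remove 10 from row 2 of P and reverse-bump: 10 enters row 1 and ejects 8. So w(3) = 8. P is now [[4, 10]].
Step i=2: Q has 2 at row 1, column 2; remove that cell from P, ejecting 10. So w(2) = 10. P is now [[4]].
Step i=1: Q has 1 at row 1, column 1; remove that cell from P, ejecting 4. So w(1) = 4. P is now [].

So w = 4 10 8 2 5 7 1 3 9 6.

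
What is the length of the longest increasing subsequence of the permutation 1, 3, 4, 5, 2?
4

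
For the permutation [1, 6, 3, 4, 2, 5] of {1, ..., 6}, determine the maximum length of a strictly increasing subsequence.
4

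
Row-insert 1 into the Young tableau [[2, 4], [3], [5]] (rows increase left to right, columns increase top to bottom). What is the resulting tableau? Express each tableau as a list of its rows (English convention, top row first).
In row 1, 1 replaces 2 (the leftmost entry greater than 1); 2 is bumped to row 2. In row 2, 2 replaces 3 (the leftmost entry greater than 2); 3 is bumped to row 3. In row 3, 3 replaces 5 (the leftmost entry greater than 3); 5 is bumped to row 4. 5 starts a new row 4. The new tableau is [[1, 4], [2], [3], [5]].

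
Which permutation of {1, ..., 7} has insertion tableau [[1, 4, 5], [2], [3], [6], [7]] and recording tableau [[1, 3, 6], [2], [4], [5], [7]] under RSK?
Reverse the RSK construction: for i from n down to 1, find the cell of Q containing i, remove the entry at that cell from P, and reverse-bump it up through P; the value ejected from row 1 is w(i).

Step i=7: Q has 7 at row 5, column 1; remove 7 from row 5 of P and reverse-bump: 7 enters row 4 and ejects 6; 6 enters row 3 and ejects 3; 3 enters row 2 and ejects 2; 2 enters row 1 and ejects 1. So w(7) = 1. P is now [[2, 4, 5], [3], [6], [7]].
Step i=6: Q has 6 at row 1, column 3; remove that cell from P, ejecting 5. So w(6) = 5. P is now [[2, 4], [3], [6], [7]].
Step i=5: Q has 5 at row 4, column 1; remove 7 from row 4 of P and reverse-bump: 7 enters row 3 and ejects 6; 6 enters row 2 and ejects 3; 3 enters row 1 and ejects 2. So w(5) = 2. P is now [[3, 4], [6], [7]].
Step i=4: Q has 4 at row 3, column 1; remove 7 from row 3 of P and reverse-bump: 7 enters row 2 and ejects 6; 6 enters row 1 and ejects 4. So w(4) = 4. P is now [[3, 6], [7]].
Step i=3: Q has 3 at row 1, column 2; remove that cell from P, ejecting 6. So w(3) = 6. P is now [[3], [7]].
Step i=2: Q has 2 at row 2, column 1; remove 7 from row 2 of P and reverse-bump: 7 enters row 1 and ejects 3. So w(2) = 3. P is now [[7]].
Step i=1: Q has 1 at row 1, column 1; remove that cell from P, ejecting 7. So w(1) = 7. P is now [].

So w = 7 3 6 4 2 5 1.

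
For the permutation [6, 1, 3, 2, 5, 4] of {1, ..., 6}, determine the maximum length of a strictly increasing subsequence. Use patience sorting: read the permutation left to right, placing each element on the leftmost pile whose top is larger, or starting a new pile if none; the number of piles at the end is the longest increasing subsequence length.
6: new pile. tops = [6]
1: onto pile 1 (replacing 6). tops = [1]
3: new pile. tops = [1, 3]
2: onto pile 2 (replacing 3). tops = [1, 2]
5: new pile. tops = [1, 2, 5]
4: onto pile 3 (replacing 5). tops = [1, 2, 4]

3 piles, so the longest increasing subsequence has length 3.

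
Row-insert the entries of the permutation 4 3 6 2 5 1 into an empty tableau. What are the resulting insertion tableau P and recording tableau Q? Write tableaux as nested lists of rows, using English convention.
P = [[1, 5], [2, 6], [3], [4]], Q = [[1, 3], [2, 5], [4], [6]]

Insert each entry of the permutation into P by Schensted row insertion, recording in Q the position of each new cell.

Insert 4: appended to row 1. P = [[4]].
Insert 3: 3 bumps 4 from row 1; 4 starts row 2. P = [[3], [4]].
Insert 6: appended to row 1. P = [[3, 6], [4]].
Insert 2: 2 bumps 3 from row 1; 3 bumps 4 from row 2; 4 starts row 3. P = [[2, 6], [3], [4]].
Insert 5: 5 bumps 6 from row 1; 6 appends to row 2. P = [[2, 5], [3, 6], [4]].
Insert 1: 1 bumps 2 from row 1; 2 bumps 3 from row 2; 3 bumps 4 from row 3; 4 starts row 4. P = [[1, 5], [2, 6], [3], [4]].

So P = [[1, 5], [2, 6], [3], [4]], Q = [[1, 3], [2, 5], [4], [6]].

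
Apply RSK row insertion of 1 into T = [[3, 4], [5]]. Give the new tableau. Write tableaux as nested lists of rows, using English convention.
In row 1, 1 replaces 3 (the leftmost entry greater than 1); 3 is bumped to row 2. In row 2, 3 replaces 5 (the leftmost entry greater than 3); 5 is bumped to row 3. 5 starts a new row 3. The new tableau is [[1, 4], [3], [5]].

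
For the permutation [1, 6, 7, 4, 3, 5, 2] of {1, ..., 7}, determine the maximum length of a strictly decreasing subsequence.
4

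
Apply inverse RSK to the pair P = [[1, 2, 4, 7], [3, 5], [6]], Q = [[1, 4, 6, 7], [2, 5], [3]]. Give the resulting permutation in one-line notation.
6 3 1 5 2 4 7

Reverse the RSK construction: for i from n down to 1, find the cell of Q containing i, remove the entry at that cell from P, and reverse-bump it up through P; the value ejected from row 1 is w(i).

Step i=7: Q has 7 at row 1, column 4; remove that cell from P, ejecting 7. So w(7) = 7. P is now [[1, 2, 4], [3, 5], [6]].
Step i=6: Q has 6 at row 1, column 3; remove that cell from P, ejecting 4. So w(6) = 4. P is now [[1, 2], [3, 5], [6]].
Step i=5: Q has 5 at row 2, column 2; remove 5 from row 2 of P and reverse-bump: 5 enters row 1 and ejects 2. So w(5) = 2. P is now [[1, 5], [3], [6]].
Step i=4: Q has 4 at row 1, column 2; remove that cell from P, ejecting 5. So w(4) = 5. P is now [[1], [3], [6]].
Step i=3: Q has 3 at row 3, column 1; remove 6 from row 3 of P and reverse-bump: 6 enters row 2 and ejects 3; 3 enters row 1 and ejects 1. So w(3) = 1. P is now [[3], [6]].
Step i=2: Q has 2 at row 2, column 1; remove 6 from row 2 of P and reverse-bump: 6 enters row 1 and ejects 3. So w(2) = 3. P is now [[6]].
Step i=1: Q has 1 at row 1, column 1; remove that cell from P, ejecting 6. So w(1) = 6. P is now [].

So w = 6 3 1 5 2 4 7.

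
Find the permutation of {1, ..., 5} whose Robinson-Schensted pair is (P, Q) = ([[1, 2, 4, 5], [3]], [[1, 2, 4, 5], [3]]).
1 3 2 4 5

Reverse the RSK construction: for i from n down to 1, find the cell of Q containing i, remove the entry at that cell from P, and reverse-bump it up through P; the value ejected from row 1 is w(i).

Step i=5: Q has 5 at row 1, column 4; remove that cell from P, ejecting 5. So w(5) = 5. P is now [[1, 2, 4], [3]].
Step i=4: Q has 4 at row 1, column 3; remove that cell from P, ejecting 4. So w(4) = 4. P is now [[1, 2], [3]].
Step i=3: Q has 3 at row 2, column 1; remove 3 from row 2 of P and reverse-bump: 3 enters row 1 and ejects 2. So w(3) = 2. P is now [[1, 3]].
Step i=2: Q has 2 at row 1, column 2; remove that cell from P, ejecting 3. So w(2) = 3. P is now [[1]].
Step i=1: Q has 1 at row 1, column 1; remove that cell from P, ejecting 1. So w(1) = 1. P is now [].

So w = 1 3 2 4 5.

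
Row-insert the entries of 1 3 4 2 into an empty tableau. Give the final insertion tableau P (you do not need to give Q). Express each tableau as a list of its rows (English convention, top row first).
After inserting 1: P = [[1]].
After inserting 3: P = [[1, 3]].
After inserting 4: P = [[1, 3, 4]].
After inserting 2: P = [[1, 2, 4], [3]].

So P = [[1, 2, 4], [3]].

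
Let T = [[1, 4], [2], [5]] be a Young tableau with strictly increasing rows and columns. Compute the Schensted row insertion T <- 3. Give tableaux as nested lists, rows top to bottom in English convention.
[[1, 3], [2, 4], [5]]

In row 1, 3 replaces 4 (the leftmost entry greater than 3); 4 is bumped to row 2. 4 is appended to row 2. The new tableau is [[1, 3], [2, 4], [5]].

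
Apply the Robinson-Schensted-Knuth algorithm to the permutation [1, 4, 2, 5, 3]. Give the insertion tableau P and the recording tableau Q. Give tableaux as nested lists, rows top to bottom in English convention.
Insert each entry of the permutation into P by Schensted row insertion, recording in Q the position of each new cell.

After inserting 1: P = [[1]].
After inserting 4: P = [[1, 4]].
After inserting 2: P = [[1, 2], [4]].
After inserting 5: P = [[1, 2, 5], [4]].
After inserting 3: P = [[1, 2, 3], [4, 5]].

So P = [[1, 2, 3], [4, 5]], Q = [[1, 2, 4], [3, 5]].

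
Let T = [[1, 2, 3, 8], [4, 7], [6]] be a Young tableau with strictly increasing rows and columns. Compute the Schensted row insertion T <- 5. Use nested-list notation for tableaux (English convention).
In row 1, 5 replaces 8 (the leftmost entry greater than 5); 8 is bumped to row 2. 8 is appended to row 2. The new tableau is [[1, 2, 3, 5], [4, 7, 8], [6]].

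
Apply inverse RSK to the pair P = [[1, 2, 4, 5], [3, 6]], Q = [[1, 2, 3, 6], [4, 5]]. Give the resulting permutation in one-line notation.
1 3 6 2 4 5

Reverse RSK: for i = n, n-1, ..., 1, locate i in Q, remove the corresponding corner cell from P, and reverse-bump its entry up through P; the value ejected from row 1 is w(i).

So w = 1 3 6 2 4 5.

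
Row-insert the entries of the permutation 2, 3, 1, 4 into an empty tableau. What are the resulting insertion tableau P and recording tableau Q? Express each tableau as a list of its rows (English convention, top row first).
Insert each entry of the permutation into P by Schensted row insertion, recording in Q the position of each new cell.

Insert 2: appended to row 1. P = [[2]].
Insert 3: appended to row 1. P = [[2, 3]].
Insert 1: 1 bumps 2 from row 1; 2 starts row 2. P = [[1, 3], [2]].
Insert 4: appended to row 1. P = [[1, 3, 4], [2]].

So P = [[1, 3, 4], [2]], Q = [[1, 2, 4], [3]].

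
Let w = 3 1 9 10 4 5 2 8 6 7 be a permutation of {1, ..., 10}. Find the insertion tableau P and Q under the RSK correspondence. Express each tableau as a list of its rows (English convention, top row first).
Insert each entry of the permutation into P by Schensted row insertion, recording in Q the position of each new cell.

Insert 3: appended to row 1. P = [[3]], Q = [[1]].
Insert 1: 1 bumps 3 from row 1; 3 starts row 2. P = [[1], [3]], Q = [[1], [2]].
Insert 9: appended to row 1. P = [[1, 9], [3]], Q = [[1, 3], [2]].
Insert 10: appended to row 1. P = [[1, 9, 10], [3]], Q = [[1, 3, 4], [2]].
Insert 4: 4 bumps 9 from row 1; 9 appends to row 2. P = [[1, 4, 10], [3, 9]], Q = [[1, 3, 4], [2, 5]].
Insert 5: 5 bumps 10 from row 1; 10 appends to row 2. P = [[1, 4, 5], [3, 9, 10]], Q = [[1, 3, 4], [2, 5, 6]].
Insert 2: 2 bumps 4 from row 1; 4 bumps 9 from row 2; 9 starts row 3. P = [[1, 2, 5], [3, 4, 10], [9]], Q = [[1, 3, 4], [2, 5, 6], [7]].
Insert 8: appended to row 1. P = [[1, 2, 5, 8], [3, 4, 10], [9]], Q = [[1, 3, 4, 8], [2, 5, 6], [7]].
Insert 6: 6 bumps 8 from row 1; 8 bumps 10 from row 2; 10 appends to row 3. P = [[1, 2, 5, 6], [3, 4, 8], [9, 10]], Q = [[1, 3, 4, 8], [2, 5, 6], [7, 9]].
Insert 7: appended to row 1. P = [[1, 2, 5, 6, 7], [3, 4, 8], [9, 10]], Q = [[1, 3, 4, 8, 10], [2, 5, 6], [7, 9]].

So P = [[1, 2, 5, 6, 7], [3, 4, 8], [9, 10]], Q = [[1, 3, 4, 8, 10], [2, 5, 6], [7, 9]].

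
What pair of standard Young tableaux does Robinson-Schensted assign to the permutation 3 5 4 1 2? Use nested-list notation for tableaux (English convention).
Insert each entry of the permutation into P by Schensted row insertion, recording in Q the position of each new cell.

Insert 3: appended to row 1. P = [[3]], Q = [[1]].
Insert 5: appended to row 1. P = [[3, 5]], Q = [[1, 2]].
Insert 4: 4 bumps 5 from row 1; 5 starts row 2. P = [[3, 4], [5]], Q = [[1, 2], [3]].
Insert 1: 1 bumps 3 from row 1; 3 bumps 5 from row 2; 5 starts row 3. P = [[1, 4], [3], [5]], Q = [[1, 2], [3], [4]].
Insert 2: 2 bumps 4 from row 1; 4 appends to row 2. P = [[1, 2], [3, 4], [5]], Q = [[1, 2], [3, 5], [4]].

So P = [[1, 2], [3, 4], [5]], Q = [[1, 2], [3, 5], [4]].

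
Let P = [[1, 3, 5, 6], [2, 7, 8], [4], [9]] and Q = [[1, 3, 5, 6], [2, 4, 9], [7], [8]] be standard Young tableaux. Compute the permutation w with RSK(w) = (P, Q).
Reverse the RSK construction: for i from n down to 1, find the cell of Q containing i, remove the entry at that cell from P, and reverse-bump it up through P; the value ejected from row 1 is w(i).

Step i=9: Q has 9 at row 2, column 3; remove 8 from row 2 of P and reverse-bump: 8 enters row 1 and ejects 6. So w(9) = 6. P is now [[1, 3, 5, 8], [2, 7], [4], [9]].
Step i=8: Q has 8 at row 4, column 1; remove 9 from row 4 of P and reverse-bump: 9 enters row 3 and ejects 4; 4 enters row 2 and ejects 2; 2 enters row 1 and ejects 1. So w(8) = 1. P is now [[2, 3, 5, 8], [4, 7], [9]].
Step i=7: Q has 7 at row 3, column 1; remove 9 from row 3 of P and reverse-bump: 9 enters row 2 and ejects 7; 7 enters row 1 and ejects 5. So w(7) = 5. P is now [[2, 3, 7, 8], [4, 9]].
Step i=6: Q has 6 at row 1, column 4; remove that cell from P, ejecting 8. So w(6) = 8. P is now [[2, 3, 7], [4, 9]].
Step i=5: Q has 5 at row 1, column 3; remove that cell from P, ejecting 7. So w(5) = 7. P is now [[2, 3], [4, 9]].
Step i=4: Q has 4 at row 2, column 2; remove 9 from row 2 of P and reverse-bump: 9 enters row 1 and ejects 3. So w(4) = 3. P is now [[2, 9], [4]].
Step i=3: Q has 3 at row 1, column 2; remove that cell from P, ejecting 9. So w(3) = 9. P is now [[2], [4]].
Step i=2: Q has 2 at row 2, column 1; remove 4 from row 2 of P and reverse-bump: 4 enters row 1 and ejects 2. So w(2) = 2. P is now [[4]].
Step i=1: Q has 1 at row 1, column 1; remove that cell from P, ejecting 4. So w(1) = 4. P is now [].

So w = 4 2 9 3 7 8 5 1 6.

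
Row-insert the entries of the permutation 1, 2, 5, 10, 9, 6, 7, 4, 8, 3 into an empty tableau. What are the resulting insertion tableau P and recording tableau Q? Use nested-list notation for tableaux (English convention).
Insert each entry of the permutation into P by Schensted row insertion, recording in Q the position of each new cell.

Insert 1: appended to row 1. P = [[1]].
Insert 2: appended to row 1. P = [[1, 2]].
Insert 5: appended to row 1. P = [[1, 2, 5]].
Insert 10: appended to row 1. P = [[1, 2, 5, 10]].
Insert 9: 9 bumps 10 from row 1; 10 starts row 2. P = [[1, 2, 5, 9], [10]].
Insert 6: 6 bumps 9 from row 1; 9 bumps 10 from row 2; 10 starts row 3. P = [[1, 2, 5, 6], [9], [10]].
Insert 7: appended to row 1. P = [[1, 2, 5, 6, 7], [9], [10]].
Insert 4: 4 bumps 5 from row 1; 5 bumps 9 from row 2; 9 bumps 10 from row 3; 10 starts row 4. P = [[1, 2, 4, 6, 7], [5], [9], [10]].
Insert 8: appended to row 1. P = [[1, 2, 4, 6, 7, 8], [5], [9], [10]].
Insert 3: 3 bumps 4 from row 1; 4 bumps 5 from row 2; 5 bumps 9 from row 3; 9 bumps 10 from row 4; 10 starts row 5. P = [[1, 2, 3, 6, 7, 8], [4], [5], [9], [10]].

So P = [[1, 2, 3, 6, 7, 8], [4], [5], [9], [10]], Q = [[1, 2, 3, 4, 7, 9], [5], [6], [8], [10]].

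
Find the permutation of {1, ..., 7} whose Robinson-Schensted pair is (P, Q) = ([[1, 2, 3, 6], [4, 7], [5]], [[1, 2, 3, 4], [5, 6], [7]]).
Reverse the RSK construction: for i from n down to 1, find the cell of Q containing i, remove the entry at that cell from P, and reverse-bump it up through P; the value ejected from row 1 is w(i).

Step i=7: Q has 7 at row 3, column 1; remove 5 from row 3 of P and reverse-bump: 5 enters row 2 and ejects 4; 4 enters row 1 and ejects 3. So w(7) = 3. P is now [[1, 2, 4, 6], [5, 7]].
Step i=6: Q has 6 at row 2, column 2; remove 7 from row 2 of P and reverse-bump: 7 enters row 1 and ejects 6. So w(6) = 6. P is now [[1, 2, 4, 7], [5]].
Step i=5: Q has 5 at row 2, column 1; remove 5 from row 2 of P and reverse-bump: 5 enters row 1 and ejects 4. So w(5) = 4. P is now [[1, 2, 5, 7]].
Step i=4: Q has 4 at row 1, column 4; remove that cell from P, ejecting 7. So w(4) = 7. P is now [[1, 2, 5]].
Step i=3: Q has 3 at row 1, column 3; remove that cell from P, ejecting 5. So w(3) = 5. P is now [[1, 2]].
Step i=2: Q has 2 at row 1, column 2; remove that cell from P, ejecting 2. So w(2) = 2. P is now [[1]].
Step i=1: Q has 1 at row 1, column 1; remove that cell from P, ejecting 1. So w(1) = 1. P is now [].

So w = 1 2 5 7 4 6 3.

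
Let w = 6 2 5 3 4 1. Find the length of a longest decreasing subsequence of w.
4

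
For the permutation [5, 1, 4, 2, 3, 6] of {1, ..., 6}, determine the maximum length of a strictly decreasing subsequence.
3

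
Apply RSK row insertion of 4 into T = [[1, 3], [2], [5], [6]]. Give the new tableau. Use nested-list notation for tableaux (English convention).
4 is larger than every entry of row 1, so it is appended to row 1. The new tableau is [[1, 3, 4], [2], [5], [6]].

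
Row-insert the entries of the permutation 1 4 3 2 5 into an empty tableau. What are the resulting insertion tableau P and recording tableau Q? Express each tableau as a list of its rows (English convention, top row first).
Insert each entry of the permutation into P by Schensted row insertion, recording in Q the position of each new cell.

Insert 1: appended to row 1. P = [[1]], Q = [[1]].
Insert 4: appended to row 1. P = [[1, 4]], Q = [[1, 2]].
Insert 3: 3 bumps 4 from row 1; 4 starts row 2. P = [[1, 3], [4]], Q = [[1, 2], [3]].
Insert 2: 2 bumps 3 from row 1; 3 bumps 4 from row 2; 4 starts row 3. P = [[1, 2], [3], [4]], Q = [[1, 2], [3], [4]].
Insert 5: appended to row 1. P = [[1, 2, 5], [3], [4]], Q = [[1, 2, 5], [3], [4]].

So P = [[1, 2, 5], [3], [4]], Q = [[1, 2, 5], [3], [4]].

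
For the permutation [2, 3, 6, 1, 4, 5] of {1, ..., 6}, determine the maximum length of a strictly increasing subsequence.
4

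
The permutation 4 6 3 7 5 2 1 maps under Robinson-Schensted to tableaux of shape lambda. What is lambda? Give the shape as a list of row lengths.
[3, 2, 1, 1]

Row-insert each entry into an empty tableau.

After inserting 4: P = [[4]].
After inserting 6: P = [[4, 6]].
After inserting 3: P = [[3, 6], [4]].
After inserting 7: P = [[3, 6, 7], [4]].
After inserting 5: P = [[3, 5, 7], [4, 6]].
After inserting 2: P = [[2, 5, 7], [3, 6], [4]].
After inserting 1: P = [[1, 5, 7], [2, 6], [3], [4]].

The final insertion tableau P = [[1, 5, 7], [2, 6], [3], [4]] has shape [3, 2, 1, 1].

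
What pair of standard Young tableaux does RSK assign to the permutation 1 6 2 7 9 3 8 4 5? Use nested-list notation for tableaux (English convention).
Insert each entry of the permutation into P by Schensted row insertion, recording in Q the position of each new cell.

Insert 1: appended to row 1. P = [[1]], Q = [[1]].
Insert 6: appended to row 1. P = [[1, 6]], Q = [[1, 2]].
Insert 2: 2 bumps 6 from row 1; 6 starts row 2. P = [[1, 2], [6]], Q = [[1, 2], [3]].
Insert 7: appended to row 1. P = [[1, 2, 7], [6]], Q = [[1, 2, 4], [3]].
Insert 9: appended to row 1. P = [[1, 2, 7, 9], [6]], Q = [[1, 2, 4, 5], [3]].
Insert 3: 3 bumps 7 from row 1; 7 appends to row 2. P = [[1, 2, 3, 9], [6, 7]], Q = [[1, 2, 4, 5], [3, 6]].
Insert 8: 8 bumps 9 from row 1; 9 appends to row 2. P = [[1, 2, 3, 8], [6, 7, 9]], Q = [[1, 2, 4, 5], [3, 6, 7]].
Insert 4: 4 bumps 8 from row 1; 8 bumps 9 from row 2; 9 starts row 3. P = [[1, 2, 3, 4], [6, 7, 8], [9]], Q = [[1, 2, 4, 5], [3, 6, 7], [8]].
Insert 5: appended to row 1. P = [[1, 2, 3, 4, 5], [6, 7, 8], [9]], Q = [[1, 2, 4, 5, 9], [3, 6, 7], [8]].

So P = [[1, 2, 3, 4, 5], [6, 7, 8], [9]], Q = [[1, 2, 4, 5, 9], [3, 6, 7], [8]].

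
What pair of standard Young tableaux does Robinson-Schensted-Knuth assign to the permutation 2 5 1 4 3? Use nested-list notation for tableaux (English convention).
P = [[1, 3], [2, 4], [5]], Q = [[1, 2], [3, 4], [5]]

Insert each entry of the permutation into P by Schensted row insertion, recording in Q the position of each new cell.

Insert 2: appended to row 1. P = [[2]].
Insert 5: appended to row 1. P = [[2, 5]].
Insert 1: 1 bumps 2 from row 1; 2 starts row 2. P = [[1, 5], [2]].
Insert 4: 4 bumps 5 from row 1; 5 appends to row 2. P = [[1, 4], [2, 5]].
Insert 3: 3 bumps 4 from row 1; 4 bumps 5 from row 2; 5 starts row 3. P = [[1, 3], [2, 4], [5]].

So P = [[1, 3], [2, 4], [5]], Q = [[1, 2], [3, 4], [5]].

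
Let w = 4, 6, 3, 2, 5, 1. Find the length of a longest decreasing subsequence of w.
4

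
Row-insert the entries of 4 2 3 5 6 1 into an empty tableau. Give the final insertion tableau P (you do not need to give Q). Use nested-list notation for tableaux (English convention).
Insert 4: appended to row 1. P = [[4]].
Insert 2: 2 bumps 4 from row 1; 4 starts row 2. P = [[2], [4]].
Insert 3: appended to row 1. P = [[2, 3], [4]].
Insert 5: appended to row 1. P = [[2, 3, 5], [4]].
Insert 6: appended to row 1. P = [[2, 3, 5, 6], [4]].
Insert 1: 1 bumps 2 from row 1; 2 bumps 4 from row 2; 4 starts row 3. P = [[1, 3, 5, 6], [2], [4]].

So P = [[1, 3, 5, 6], [2], [4]].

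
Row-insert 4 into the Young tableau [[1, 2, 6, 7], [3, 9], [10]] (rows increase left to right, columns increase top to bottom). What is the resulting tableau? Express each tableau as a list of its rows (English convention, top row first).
[[1, 2, 4, 7], [3, 6], [9], [10]]

In row 1, 4 replaces 6 (the leftmost entry greater than 4); 6 is bumped to row 2. In row 2, 6 replaces 9 (the leftmost entry greater than 6); 9 is bumped to row 3. In row 3, 9 replaces 10 (the leftmost entry greater than 9); 10 is bumped to row 4. 10 starts a new row 4. The new tableau is [[1, 2, 4, 7], [3, 6], [9], [10]].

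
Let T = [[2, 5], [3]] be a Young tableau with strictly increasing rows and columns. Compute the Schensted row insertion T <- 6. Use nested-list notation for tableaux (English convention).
6 is larger than every entry of row 1, so it is appended to row 1. The new tableau is [[2, 5, 6], [3]].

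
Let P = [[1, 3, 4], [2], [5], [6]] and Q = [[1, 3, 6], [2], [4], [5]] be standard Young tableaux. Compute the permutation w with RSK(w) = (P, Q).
Reverse the RSK construction: for i from n down to 1, find the cell of Q containing i, remove the entry at that cell from P, and reverse-bump it up through P; the value ejected from row 1 is w(i).

Step i=6: Q has 6 at row 1, column 3; remove that cell from P, ejecting 4. So w(6) = 4. P is now [[1, 3], [2], [5], [6]].
Step i=5: Q has 5 at row 4, column 1; remove 6 from row 4 of P and reverse-bump: 6 enters row 3 and ejects 5; 5 enters row 2 and ejects 2; 2 enters row 1 and ejects 1. So w(5) = 1. P is now [[2, 3], [5], [6]].
Step i=4: Q has 4 at row 3, column 1; remove 6 from row 3 of P and reverse-bump: 6 enters row 2 and ejects 5; 5 enters row 1 and ejects 3. So w(4) = 3. P is now [[2, 5], [6]].
Step i=3: Q has 3 at row 1, column 2; remove that cell from P, ejecting 5. So w(3) = 5. P is now [[2], [6]].
Step i=2: Q has 2 at row 2, column 1; remove 6 from row 2 of P and reverse-bump: 6 enters row 1 and ejects 2. So w(2) = 2. P is now [[6]].
Step i=1: Q has 1 at row 1, column 1; remove that cell from P, ejecting 6. So w(1) = 6. P is now [].

So w = 6 2 5 3 1 4.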